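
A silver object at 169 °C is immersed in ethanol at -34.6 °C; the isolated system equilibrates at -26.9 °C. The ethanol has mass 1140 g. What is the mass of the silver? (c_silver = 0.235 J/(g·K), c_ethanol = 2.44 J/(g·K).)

m ≈ 465 g

Setting the total heat transfer to zero:
m·0.235·(-26.9 − 169) + 1140·2.44·(-26.9 − (-34.6)) = 0
-46.04 m = -21418
m = -21418/-46.04 ≈ 465.2 g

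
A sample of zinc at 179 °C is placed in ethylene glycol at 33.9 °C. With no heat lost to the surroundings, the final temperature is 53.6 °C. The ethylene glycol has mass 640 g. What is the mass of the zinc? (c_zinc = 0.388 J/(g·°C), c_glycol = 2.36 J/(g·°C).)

m ≈ 612 g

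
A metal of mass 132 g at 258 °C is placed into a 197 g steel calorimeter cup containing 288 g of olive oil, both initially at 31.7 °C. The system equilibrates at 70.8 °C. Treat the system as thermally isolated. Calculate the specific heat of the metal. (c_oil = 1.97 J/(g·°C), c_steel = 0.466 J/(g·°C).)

Net heat exchanged in the isolated system is zero:
132×c×(70.8 − 258) + 288×1.97×(70.8 − 31.7) + 197×0.466×(70.8 − 31.7) = 0
-24710 c = -25773
c = -25773/-24710 ≈ 1.043 J/(g·°C)

c ≈ 1.04 J/(g·°C)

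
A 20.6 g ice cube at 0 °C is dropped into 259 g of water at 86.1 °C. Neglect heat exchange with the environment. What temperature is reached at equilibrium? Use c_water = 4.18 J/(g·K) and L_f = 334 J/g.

T_f ≈ 73.9 °C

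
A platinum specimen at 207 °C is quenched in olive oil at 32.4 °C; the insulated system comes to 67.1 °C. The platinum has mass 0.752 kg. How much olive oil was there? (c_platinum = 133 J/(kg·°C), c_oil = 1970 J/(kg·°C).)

Net heat exchanged in the isolated system is zero:
0.752·133·(67.1 − 207) + m·1970·(67.1 − 32.4) = 0
68359 m = 13992
m = 13992/68359 ≈ 0.2047 kg

m ≈ 0.205 kg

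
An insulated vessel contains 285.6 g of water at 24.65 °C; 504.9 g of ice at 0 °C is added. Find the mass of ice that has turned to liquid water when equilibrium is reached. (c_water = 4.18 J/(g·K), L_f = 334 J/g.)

m_melted ≈ 88.1 g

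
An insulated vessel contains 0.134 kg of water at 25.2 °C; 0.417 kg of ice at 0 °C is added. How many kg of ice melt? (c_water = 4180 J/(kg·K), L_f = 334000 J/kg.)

Heat available from the water dropping to 0 °C: 0.134·4180·25.2 = 14115 J.
To melt every bit of ice: 0.417·334000 = 139278 J.
Since 14115 < 139278 J, not all the ice melts; equilibrium is at 0 °C.
m_melted·334000 = 14115  ⇒  m_melted ≈ 0.04226 kg.

m_melted ≈ 0.0423 kg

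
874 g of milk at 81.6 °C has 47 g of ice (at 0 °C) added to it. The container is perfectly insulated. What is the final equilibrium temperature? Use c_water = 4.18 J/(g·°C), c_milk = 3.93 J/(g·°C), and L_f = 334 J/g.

T_f ≈ 72.9 °C

Sum of m c ΔT and latent-heat terms is zero:
melt ice: 47·334 = 15698
  warm the meltwater: 196.46 T
  milk cools: 874·3.93·(T − 81.6) = 3434.8(T − 81.6)
3631.3 T = 280281 − 15698 = 264583
T ≈ 72.86 °C — above 0 °C, consistent with complete melting.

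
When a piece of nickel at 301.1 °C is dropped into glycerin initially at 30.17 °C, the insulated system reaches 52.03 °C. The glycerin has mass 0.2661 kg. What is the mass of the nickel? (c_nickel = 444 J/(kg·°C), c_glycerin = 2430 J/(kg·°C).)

Energy conservation, ΣQ = 0:
m×444×(52.03 − 301.1) + 0.2661×2430×(52.03 − 30.17) = 0
-110587 m = -14135
m = -14135/-110587 ≈ 0.1278 kg

m ≈ 0.128 kg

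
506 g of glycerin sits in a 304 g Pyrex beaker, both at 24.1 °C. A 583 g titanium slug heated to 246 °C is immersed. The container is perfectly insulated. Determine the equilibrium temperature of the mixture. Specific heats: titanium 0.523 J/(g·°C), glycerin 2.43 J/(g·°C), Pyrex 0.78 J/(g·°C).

Net heat exchanged in the isolated system is zero:
583*0.523*(T − 246) + 506*2.43*(T − 24.1) + 304*0.78*(T − 24.1) = 0
304.91(T − 246) + 1229.6(T − 24.1) + 237.12(T − 24.1) = 0
(304.91 + 1229.6 + 237.12) T = 304.91*246 + 1229.6*24.1 + 237.12*24.1
T = 110355/1771.6 ≈ 62.29 °C

T_f ≈ 62.3 °C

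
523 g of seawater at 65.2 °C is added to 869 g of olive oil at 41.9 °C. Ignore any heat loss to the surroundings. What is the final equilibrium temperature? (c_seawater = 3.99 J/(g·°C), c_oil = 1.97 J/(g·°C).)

Net heat exchanged in the isolated system is zero:
523×3.99×(T − 65.2) + 869×1.97×(T − 41.9) = 0
3798.7 T = 207787
T ≈ 54.70 °C

T_f ≈ 54.7 °C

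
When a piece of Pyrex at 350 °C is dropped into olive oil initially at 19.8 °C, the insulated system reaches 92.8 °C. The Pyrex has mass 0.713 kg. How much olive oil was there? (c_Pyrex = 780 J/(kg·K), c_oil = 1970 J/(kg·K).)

Heat lost by the Pyrex = heat gained by the oil:
0.713·780·(350 − 92.8) = m·1970·(92.8 − 19.8)
143810 m = 143039  ⇒  m ≈ 0.9946 kg

m ≈ 0.995 kg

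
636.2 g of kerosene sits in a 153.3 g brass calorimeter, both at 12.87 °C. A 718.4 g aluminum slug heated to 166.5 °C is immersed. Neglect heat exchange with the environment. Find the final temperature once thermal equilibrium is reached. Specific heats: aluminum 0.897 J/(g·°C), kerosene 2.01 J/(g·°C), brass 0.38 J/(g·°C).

T_f ≈ 62.8 °C

With ΣQ=0 the equilibrium temperature is the m·c-weighted mean:
T_f = (644.4·166.5 + 1278.8·12.87 + 58.25·12.87) / (644.4 + 1278.8 + 58.25)
    = 124501 / 1981.4 ≈ 62.83 °C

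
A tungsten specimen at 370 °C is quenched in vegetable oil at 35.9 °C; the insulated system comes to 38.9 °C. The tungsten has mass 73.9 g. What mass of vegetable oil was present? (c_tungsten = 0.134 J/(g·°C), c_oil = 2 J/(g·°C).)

m ≈ 546 g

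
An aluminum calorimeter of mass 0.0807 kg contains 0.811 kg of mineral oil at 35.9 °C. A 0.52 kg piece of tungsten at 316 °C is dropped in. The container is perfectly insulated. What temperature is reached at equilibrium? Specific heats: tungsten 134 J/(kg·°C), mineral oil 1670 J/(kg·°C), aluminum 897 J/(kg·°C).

T_f ≈ 48.9 °C

With ΣQ=0 the equilibrium temperature is the m·c-weighted mean:
T_f = (69.68*316 + 1354.4*35.9 + 72.39*35.9) / (69.68 + 1354.4 + 72.39)
    = 73239 / 1496.4 ≈ 48.94 °C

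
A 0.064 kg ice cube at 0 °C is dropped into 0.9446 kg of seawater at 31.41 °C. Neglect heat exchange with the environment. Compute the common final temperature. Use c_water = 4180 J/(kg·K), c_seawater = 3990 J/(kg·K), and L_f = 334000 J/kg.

T_f ≈ 24.0 °C

Let T be the final temperature. ΣQ_i = 0:
latent heat to melt: 0.064·334000 = 21376
  meltwater 0→T: 0.064·4180·T = 267.52 T
  seawater cools: 0.9446·3990·(T − 31.41) = 3769(T − 31.41)
4036.5 T = 118383 − 21376 = 97007
T ≈ 24.03 °C — above 0 °C, consistent with complete melting.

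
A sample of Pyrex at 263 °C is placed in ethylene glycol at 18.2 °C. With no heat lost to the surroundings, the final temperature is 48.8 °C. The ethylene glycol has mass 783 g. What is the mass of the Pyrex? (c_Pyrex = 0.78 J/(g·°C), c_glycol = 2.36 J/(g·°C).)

Let T be the final temperature. ΣQ_i = 0:
m·0.78·(48.8 − 263) + 783·2.36·(48.8 − 18.2) = 0
-167.08 m = -56545
m = -56545/-167.08 ≈ 338.4 g

m ≈ 338 g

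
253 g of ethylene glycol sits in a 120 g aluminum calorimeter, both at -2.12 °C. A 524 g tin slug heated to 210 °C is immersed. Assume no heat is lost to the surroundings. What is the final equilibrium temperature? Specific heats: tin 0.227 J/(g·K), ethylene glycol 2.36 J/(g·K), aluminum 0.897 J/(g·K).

Taking heat into each body as positive, Σ m c ΔT = 0:
524×0.227×(T − 210) + 253×2.36×(T − (-2.12)) + 120×0.897×(T − (-2.12)) = 0
(118.95 + 597.08 + 107.64) T = 118.95×210 + 597.08×(-2.12) + 107.64×(-2.12)
T ≈ 28.51 °C

T_f ≈ 28.5 °C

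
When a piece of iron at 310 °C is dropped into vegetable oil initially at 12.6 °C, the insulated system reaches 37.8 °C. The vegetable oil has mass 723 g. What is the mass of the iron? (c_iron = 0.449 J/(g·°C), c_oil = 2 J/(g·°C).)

m ≈ 298 g

Heat lost by the iron = heat gained by the oil:
m·0.449·(310 − 37.8) = 723·2·(37.8 − 12.6)
122.22 m = 36439  ⇒  m ≈ 298.1 g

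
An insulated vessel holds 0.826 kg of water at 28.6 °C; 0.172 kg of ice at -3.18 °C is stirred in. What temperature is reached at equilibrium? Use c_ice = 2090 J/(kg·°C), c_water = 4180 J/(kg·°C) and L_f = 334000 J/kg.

Energy conservation, ΣQ = 0:
ice -3.18→0 °C: 0.172·2090·3.18 = 1143.1
  fusion: m_ice L_f = 0.172·334000 = 57448
  warm the meltwater: 718.96 T
  water: 3452.7(T − 28.6)
4171.6 T = 98747 − 58591 = 40156
T ≈ 9.63 °C (positive, so assuming full melt was valid).

T_f ≈ 9.6 °C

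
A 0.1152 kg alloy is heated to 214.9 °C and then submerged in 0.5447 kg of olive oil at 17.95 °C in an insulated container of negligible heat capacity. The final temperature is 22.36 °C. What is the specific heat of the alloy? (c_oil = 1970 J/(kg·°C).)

c ≈ 213 J/(kg·°C)

Heat lost by the alloy = heat gained by the oil:
0.1152·c·(214.9 − 22.36) = 0.5447·1970·(22.36 − 17.95)
22.18 c = 4732.2  ⇒  c ≈ 213.3 J/(kg·°C)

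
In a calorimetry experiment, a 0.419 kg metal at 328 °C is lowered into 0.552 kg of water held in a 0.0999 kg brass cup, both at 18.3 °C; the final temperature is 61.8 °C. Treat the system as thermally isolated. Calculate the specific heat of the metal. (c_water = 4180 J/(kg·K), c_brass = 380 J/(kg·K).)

c ≈ 915 J/(kg·K)

Conservation of energy gives ΣQ = 0:
0.419×c×(61.8 − 328) + 0.552×4180×(61.8 − 18.3) + 0.0999×380×(61.8 − 18.3) = 0
-111.54 c = -102022
c = -102022/-111.54 ≈ 914.7 J/(kg·K)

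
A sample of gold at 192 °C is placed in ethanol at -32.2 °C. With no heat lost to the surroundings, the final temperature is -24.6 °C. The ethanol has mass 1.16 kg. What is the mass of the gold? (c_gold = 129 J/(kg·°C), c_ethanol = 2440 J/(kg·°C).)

m ≈ 0.77 kg

|Q_gold| = |Q_ethanol|:
m×129×(192 − -24.6) = 1.16×2440×(-24.6 − (-32.2))
27941 m = 21511  ⇒  m ≈ 0.7699 kg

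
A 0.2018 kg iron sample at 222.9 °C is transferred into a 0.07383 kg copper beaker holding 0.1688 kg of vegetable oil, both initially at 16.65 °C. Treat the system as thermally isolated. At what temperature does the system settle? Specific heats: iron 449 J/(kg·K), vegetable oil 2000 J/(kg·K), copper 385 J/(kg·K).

T_f ≈ 57.6 °C

Setting the total heat transfer to zero:
0.2018*449*(T − 222.9) + 0.1688*2000*(T − 16.65) + 0.07383*385*(T − 16.65) = 0
90.61(T − 222.9) + 337.6(T − 16.65) + 28.42(T − 16.65) = 0
456.63 T = 26291
T = 26291 / 456.63 = 57.6 °C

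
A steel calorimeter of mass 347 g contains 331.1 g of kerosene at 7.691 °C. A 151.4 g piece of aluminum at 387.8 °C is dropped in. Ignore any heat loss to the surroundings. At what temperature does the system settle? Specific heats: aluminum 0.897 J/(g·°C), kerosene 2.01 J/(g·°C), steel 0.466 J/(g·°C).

T_f ≈ 61.3 °C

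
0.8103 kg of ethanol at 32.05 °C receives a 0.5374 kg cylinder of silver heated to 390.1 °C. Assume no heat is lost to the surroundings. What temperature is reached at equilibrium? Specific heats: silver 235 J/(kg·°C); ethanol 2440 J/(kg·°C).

T_f ≈ 53.5 °C

With ΣQ=0 the equilibrium temperature is the m·c-weighted mean:
T_f = (126.29*390.1 + 1977.1*32.05) / (126.29 + 1977.1)
    = 112632 / 2103.4 ≈ 53.55 °C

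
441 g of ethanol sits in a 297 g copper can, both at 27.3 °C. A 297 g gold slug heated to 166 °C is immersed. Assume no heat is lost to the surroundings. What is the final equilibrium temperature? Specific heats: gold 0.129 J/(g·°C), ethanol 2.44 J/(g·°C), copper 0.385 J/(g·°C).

T_f ≈ 31.6 °C

Setting the total heat transfer to zero:
297·0.129·(T − 166) + 441·2.44·(T − 27.3) + 297·0.385·(T − 27.3) = 0
(38.31 + 1076 + 114.34) T = 38.31·166 + 1076·27.3 + 114.34·27.3
T ≈ 31.62 °C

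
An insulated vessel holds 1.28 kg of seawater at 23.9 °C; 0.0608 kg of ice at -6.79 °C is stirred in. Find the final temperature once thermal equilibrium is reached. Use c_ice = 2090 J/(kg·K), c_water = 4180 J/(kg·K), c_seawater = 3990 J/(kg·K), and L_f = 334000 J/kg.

T_f ≈ 18.8 °C

Conservation of energy gives ΣQ = 0:
warm ice to 0 °C: 0.0608×2090×(0 − (-6.79)) = 862.82; latent heat to melt: 0.0608×334000 = 20307; warm the meltwater: 254.14 T; seawater cools: 1.28×3990×(T − 23.9) = 5107.2(T − 23.9)
5361.3 T = 122062 − 21170 = 100892
T ≈ 18.82 °C (positive, so assuming full melt was valid).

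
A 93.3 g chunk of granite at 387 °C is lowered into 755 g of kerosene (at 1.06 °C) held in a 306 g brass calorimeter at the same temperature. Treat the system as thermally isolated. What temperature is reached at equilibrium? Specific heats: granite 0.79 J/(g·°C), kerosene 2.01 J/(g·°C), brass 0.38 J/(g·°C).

T_f ≈ 17.7 °C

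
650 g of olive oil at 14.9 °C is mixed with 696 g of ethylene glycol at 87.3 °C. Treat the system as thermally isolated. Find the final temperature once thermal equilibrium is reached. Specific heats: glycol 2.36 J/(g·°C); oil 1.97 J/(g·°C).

T_f ≈ 55.6 °C

Net heat exchanged in the isolated system is zero:
696*2.36*(T − 87.3) + 650*1.97*(T − 14.9) = 0
1642.6(T − 87.3) + 1280.5(T − 14.9) = 0
(1642.6 + 1280.5) T = 1642.6*87.3 + 1280.5*14.9
T = 162475/2923.1 ≈ 55.58 °C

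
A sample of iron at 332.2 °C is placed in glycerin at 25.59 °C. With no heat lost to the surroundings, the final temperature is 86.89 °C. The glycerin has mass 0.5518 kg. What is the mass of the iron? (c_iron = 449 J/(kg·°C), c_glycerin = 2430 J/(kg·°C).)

m ≈ 0.746 kg

|Q_iron| = |Q_glycerin|:
m·449·(332.2 − 86.89) = 0.5518·2430·(86.89 − 25.59)
110144 m = 82196  ⇒  m ≈ 0.7463 kg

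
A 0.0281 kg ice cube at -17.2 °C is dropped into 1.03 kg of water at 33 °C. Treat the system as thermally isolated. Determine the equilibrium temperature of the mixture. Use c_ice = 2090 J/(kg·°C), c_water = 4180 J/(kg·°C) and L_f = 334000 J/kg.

T_f ≈ 29.8 °C

Energy balance with sensible and latent terms:
ice -17.2→0 °C: 0.0281·2090·17.2 = 1010.1; fusion: m_ice L_f = 0.0281·334000 = 9385.4; meltwater 0→T: 0.0281·4180·T = 117.46 T; water: 4305.4(T − 33)
4422.9 T = 142078 − 10396 = 131683
T ≈ 29.77 °C (positive, so assuming full melt was valid).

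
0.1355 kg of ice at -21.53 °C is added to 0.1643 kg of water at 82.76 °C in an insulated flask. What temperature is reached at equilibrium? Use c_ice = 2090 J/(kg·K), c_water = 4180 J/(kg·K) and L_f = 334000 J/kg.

T_f ≈ 4.4 °C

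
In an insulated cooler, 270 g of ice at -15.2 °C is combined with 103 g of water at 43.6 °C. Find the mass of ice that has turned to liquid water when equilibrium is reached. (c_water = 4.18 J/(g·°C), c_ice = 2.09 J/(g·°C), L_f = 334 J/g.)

Cooling the water to 0 °C releases 103·4.18·43.6 = 18772 J.
Of that, 270·2.09·15.2 = 8577.4 J goes to bring the ice to 0 °C, leaving 10194 J.
Fully melting the ice requires m_ice L_f = 270·334 = 90180 J.
10194 J < 90180 J, so only part of the ice melts and the system sits at 0 °C.
Mass melted = 10194/334 ≈ 30.52 g.

m_melted ≈ 30.5 g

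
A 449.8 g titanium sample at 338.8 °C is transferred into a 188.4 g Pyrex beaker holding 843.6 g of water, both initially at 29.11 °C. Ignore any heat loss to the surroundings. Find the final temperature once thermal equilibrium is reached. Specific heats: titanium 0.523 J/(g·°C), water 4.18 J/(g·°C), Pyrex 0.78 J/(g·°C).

T_f ≈ 47.7 °C

Net heat exchanged in the isolated system is zero:
449.8*0.523*(T − 338.8) + 843.6*4.18*(T − 29.11) + 188.4*0.78*(T − 29.11) = 0
3908.4 T = 186628
T = 186628/3908.4 ≈ 47.75 °C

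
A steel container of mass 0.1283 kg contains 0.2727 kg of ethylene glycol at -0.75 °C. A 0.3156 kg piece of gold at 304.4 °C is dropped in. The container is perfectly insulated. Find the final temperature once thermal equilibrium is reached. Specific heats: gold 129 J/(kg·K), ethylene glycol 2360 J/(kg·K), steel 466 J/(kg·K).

T_f ≈ 15.9 °C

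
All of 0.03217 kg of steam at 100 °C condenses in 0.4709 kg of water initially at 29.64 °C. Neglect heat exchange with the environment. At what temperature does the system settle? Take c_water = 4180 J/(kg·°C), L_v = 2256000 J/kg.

Conservation of energy gives ΣQ = 0:
steam→water at 100 °C releases m L_v = 0.03217·2256000 = 72576
  condensate cools 100→T: 0.03217·4180·(T − 100) = 134.47(T − 100)
  water warms: 0.4709·4180·(T − 29.64) = 1968.4(T − 29.64)
2102.8 T = 72576 + 13447 + 58342 = 144365
T ≈ 68.65 °C — below 100 °C, confirming all the steam condensed.

T_f ≈ 68.7 °C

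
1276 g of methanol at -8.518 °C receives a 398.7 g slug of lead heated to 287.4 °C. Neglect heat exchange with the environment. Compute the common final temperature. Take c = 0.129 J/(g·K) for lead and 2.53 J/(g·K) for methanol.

Conservation of energy gives ΣQ = 0:
398.7*0.129*(T − 287.4) + 1276*2.53*(T − (-8.518)) = 0
51.43(T − 287.4) + 3228.3(T − (-8.518)) = 0
(51.43 + 3228.3) T = 51.43*287.4 + 3228.3*(-8.518)
T = -12717 / 3279.7 = -3.88 °C

T_f ≈ -3.9 °C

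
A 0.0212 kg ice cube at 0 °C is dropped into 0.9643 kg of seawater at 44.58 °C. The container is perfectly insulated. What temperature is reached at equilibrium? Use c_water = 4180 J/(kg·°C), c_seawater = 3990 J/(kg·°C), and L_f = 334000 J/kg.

Heat gained plus heat lost sum to zero:
melt ice: 0.0212·334000 = 7080.8
  warm the meltwater: 88.62 T
  seawater: 3847.6(T − 44.58)
3936.2 T = 171524 − 7080.8 = 164443
T ≈ 41.78 °C (positive, so assuming full melt was valid).

T_f ≈ 41.8 °C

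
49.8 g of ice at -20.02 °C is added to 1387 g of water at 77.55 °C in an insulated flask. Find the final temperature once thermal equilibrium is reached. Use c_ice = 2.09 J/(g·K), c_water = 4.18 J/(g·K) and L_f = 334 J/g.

T_f ≈ 71.7 °C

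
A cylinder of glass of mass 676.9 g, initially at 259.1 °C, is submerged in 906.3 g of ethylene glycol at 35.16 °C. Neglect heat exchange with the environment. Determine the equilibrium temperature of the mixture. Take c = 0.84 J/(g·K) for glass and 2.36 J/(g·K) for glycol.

Setting the total heat transfer to zero:
676.9×0.84×(T − 259.1) + 906.3×2.36×(T − 35.16) = 0
568.6(T − 259.1) + 2138.9(T − 35.16) = 0
(568.6 + 2138.9) T = 568.6×259.1 + 2138.9×35.16
T ≈ 82.19 °C

T_f ≈ 82.2 °C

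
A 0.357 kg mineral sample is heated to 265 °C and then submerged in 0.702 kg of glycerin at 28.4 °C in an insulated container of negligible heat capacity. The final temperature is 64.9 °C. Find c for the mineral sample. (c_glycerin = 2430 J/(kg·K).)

Heat gained plus heat lost sum to zero:
0.357×c×(64.9 − 265) + 0.702×2430×(64.9 − 28.4) = 0
-71.44 c = -62264
c = -62264/-71.44 ≈ 871.6 J/(kg·K)

c ≈ 872 J/(kg·K)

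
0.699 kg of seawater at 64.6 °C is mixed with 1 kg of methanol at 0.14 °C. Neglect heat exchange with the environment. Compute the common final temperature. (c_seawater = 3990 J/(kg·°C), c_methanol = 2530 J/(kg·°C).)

Net heat exchanged in the isolated system is zero:
0.699*3990*(T − 64.6) + 1*2530*(T − 0.14) = 0
(2789 + 2530) T = 2789*64.6 + 2530*0.14
T = 180524/5319 ≈ 33.94 °C

T_f ≈ 33.9 °C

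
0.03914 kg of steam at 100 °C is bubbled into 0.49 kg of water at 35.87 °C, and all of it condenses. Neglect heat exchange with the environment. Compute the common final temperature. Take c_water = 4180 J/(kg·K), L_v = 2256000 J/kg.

T_f ≈ 80.5 °C

Setting the total heat transfer to zero:
steam→water at 100 °C releases m L_v = 0.03914·2256000 = 88300; condensed water 100 °C→T: 163.61(T − 100); original water: 2048.2(T − 35.87)
2211.8 T = 88300 + 16361 + 73469 = 178129
T ≈ 80.54 °C, under the boiling point, so the assumption holds.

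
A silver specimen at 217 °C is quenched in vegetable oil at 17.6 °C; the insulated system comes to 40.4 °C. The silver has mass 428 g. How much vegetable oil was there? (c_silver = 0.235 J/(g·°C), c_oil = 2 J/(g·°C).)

m ≈ 390 g

Energy conservation, ΣQ = 0:
428×0.235×(40.4 − 217) + m×2×(40.4 − 17.6) = 0
45.6 m = 17762
m = 17762/45.6 ≈ 389.5 g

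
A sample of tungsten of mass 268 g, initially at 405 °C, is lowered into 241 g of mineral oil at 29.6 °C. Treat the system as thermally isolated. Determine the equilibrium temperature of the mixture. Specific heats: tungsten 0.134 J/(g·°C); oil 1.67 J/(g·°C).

T_f ≈ 60.4 °C

Conservation of energy gives ΣQ = 0:
268×0.134×(T − 405) + 241×1.67×(T − 29.6) = 0
(35.91 + 402.47) T = 35.91×405 + 402.47×29.6
T = 26457/438.38 ≈ 60.35 °C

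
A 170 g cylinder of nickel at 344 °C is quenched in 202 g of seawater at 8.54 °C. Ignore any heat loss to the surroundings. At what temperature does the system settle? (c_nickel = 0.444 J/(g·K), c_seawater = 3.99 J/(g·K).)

T_f ≈ 37.3 °C

Energy conservation, ΣQ = 0:
170×0.444×(T − 344) + 202×3.99×(T − 8.54) = 0
75.48(T − 344) + 805.98(T − 8.54) = 0
(75.48 + 805.98) T = 75.48×344 + 805.98×8.54
T = 32848/881.46 ≈ 37.27 °C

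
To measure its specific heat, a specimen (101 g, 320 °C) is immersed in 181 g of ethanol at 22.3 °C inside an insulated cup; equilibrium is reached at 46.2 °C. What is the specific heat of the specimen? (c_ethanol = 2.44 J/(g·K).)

c ≈ 0.382 J/(g·K)

m_s c (T_s − T_f) = m_ethanol c_ethanol (T_f − T_0):
101·c·(320 − 46.2) = 181·2.44·(46.2 − 22.3)
27654 c = 10555  ⇒  c ≈ 0.3817 J/(g·K)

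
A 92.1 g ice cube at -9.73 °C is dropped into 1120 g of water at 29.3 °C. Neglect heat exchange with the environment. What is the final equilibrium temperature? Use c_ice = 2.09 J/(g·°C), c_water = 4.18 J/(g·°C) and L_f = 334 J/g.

T_f ≈ 20.6 °C

Net heat exchanged in the isolated system is zero:
ice -9.73→0 °C: 92.1·2.09·9.73 = 1872.9; latent heat to melt: 92.1·334 = 30761; warm the meltwater: 384.98 T; water: 4681.6(T − 29.3)
5066.6 T = 137171 − 32634 = 104537
T ≈ 20.63 °C (positive, so assuming full melt was valid).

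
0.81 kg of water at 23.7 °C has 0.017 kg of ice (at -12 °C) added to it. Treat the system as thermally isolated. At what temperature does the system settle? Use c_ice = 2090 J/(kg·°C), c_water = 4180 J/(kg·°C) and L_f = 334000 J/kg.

T_f ≈ 21.4 °C

Conservation of energy gives ΣQ = 0:
warm ice to 0 °C: 0.017·2090·(0 − (-12)) = 426.36; fusion: m_ice L_f = 0.017·334000 = 5678; warm the meltwater: 71.06 T; water: 3385.8(T − 23.7)
3456.9 T = 80243 − 6104.4 = 74139
T ≈ 21.45 °C — above 0 °C, consistent with complete melting.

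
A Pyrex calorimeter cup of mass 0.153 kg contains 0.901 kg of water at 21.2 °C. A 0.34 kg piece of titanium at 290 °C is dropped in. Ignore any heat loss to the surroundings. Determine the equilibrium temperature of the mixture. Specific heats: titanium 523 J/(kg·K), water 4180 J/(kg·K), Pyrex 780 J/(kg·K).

T_f is the heat-capacity-weighted average of the initial temperatures:
T_f = (177.82·290 + 3766.2·21.2 + 119.34·21.2) / (177.82 + 3766.2 + 119.34)
    = 133941 / 4063.3 ≈ 32.96 °C

T_f ≈ 33.0 °C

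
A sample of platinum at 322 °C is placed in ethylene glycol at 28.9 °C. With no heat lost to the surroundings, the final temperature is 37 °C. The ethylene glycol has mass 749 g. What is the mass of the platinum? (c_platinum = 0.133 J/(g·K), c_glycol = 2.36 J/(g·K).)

m ≈ 378 g

Heat lost by the platinum = heat gained by the glycol:
m×0.133×(322 − 37) = 749×2.36×(37 − 28.9)
37.91 m = 14318  ⇒  m ≈ 377.7 g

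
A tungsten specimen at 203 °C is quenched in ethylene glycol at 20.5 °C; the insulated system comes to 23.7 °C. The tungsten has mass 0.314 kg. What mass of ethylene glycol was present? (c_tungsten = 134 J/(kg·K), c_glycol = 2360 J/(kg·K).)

Heat gained plus heat lost sum to zero:
0.314×134×(23.7 − 203) + m×2360×(23.7 − 20.5) = 0
7552 m = 7544.2
m = 7544.2/7552 ≈ 0.999 kg

m ≈ 0.999 kg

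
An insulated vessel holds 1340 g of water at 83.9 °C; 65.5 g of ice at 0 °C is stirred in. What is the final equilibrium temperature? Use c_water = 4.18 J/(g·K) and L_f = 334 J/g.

Conservation of energy gives ΣQ = 0:
melt ice: 65.5×334 = 21877; warm the meltwater: 273.79 T; water cools: 1340×4.18×(T − 83.9) = 5601.2(T − 83.9)
5875 T = 469941 − 21877 = 448064
T ≈ 76.27 °C — above 0 °C, consistent with complete melting.

T_f ≈ 76.3 °C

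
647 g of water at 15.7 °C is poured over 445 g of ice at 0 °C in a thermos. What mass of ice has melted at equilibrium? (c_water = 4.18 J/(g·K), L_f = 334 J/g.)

m_melted ≈ 127 g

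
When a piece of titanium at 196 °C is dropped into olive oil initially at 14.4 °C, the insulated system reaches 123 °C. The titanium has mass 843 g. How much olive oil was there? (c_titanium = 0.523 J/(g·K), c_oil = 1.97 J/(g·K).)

m ≈ 150 g

Net heat exchanged in the isolated system is zero:
843·0.523·(123 − 196) + m·1.97·(123 − 14.4) = 0
213.94 m = 32185
m = 32185/213.94 ≈ 150.4 g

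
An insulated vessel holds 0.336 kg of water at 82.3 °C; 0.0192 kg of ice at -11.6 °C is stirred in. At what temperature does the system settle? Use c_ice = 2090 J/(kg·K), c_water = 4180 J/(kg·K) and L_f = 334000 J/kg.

T_f ≈ 73.2 °C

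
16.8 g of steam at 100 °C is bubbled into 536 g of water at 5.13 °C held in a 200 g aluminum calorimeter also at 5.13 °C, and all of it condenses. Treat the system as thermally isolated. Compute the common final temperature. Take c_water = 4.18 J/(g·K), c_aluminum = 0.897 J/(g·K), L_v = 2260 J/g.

Setting the total heat transfer to zero:
condense steam: −16.8·2260 = −37968; condensed water 100 °C→T: 70.22(T − 100); water warms: 536·4.18·(T − 5.13) = 2240.5(T − 5.13); aluminum cup: 200·0.897·(T − 5.13) = 179.4(T − 5.13)
2490.1 T = 37968 + 7022.4 + 12414 = 57404
T ≈ 23.05 °C — below 100 °C, confirming all the steam condensed.

T_f ≈ 23.1 °C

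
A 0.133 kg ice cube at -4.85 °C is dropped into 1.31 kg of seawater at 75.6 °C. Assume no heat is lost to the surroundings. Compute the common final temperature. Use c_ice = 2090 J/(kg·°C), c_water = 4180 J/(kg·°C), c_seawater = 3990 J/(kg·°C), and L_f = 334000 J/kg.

Sum of m c ΔT and latent-heat terms is zero:
ice -4.85→0 °C: 0.133·2090·4.85 = 1348.2
  melt ice: 0.133·334000 = 44422
  warm the meltwater: 555.94 T
  seawater: 5226.9(T − 75.6)
5782.8 T = 395154 − 45770 = 349383
T ≈ 60.42 °C (positive, so assuming full melt was valid).

T_f ≈ 60.4 °C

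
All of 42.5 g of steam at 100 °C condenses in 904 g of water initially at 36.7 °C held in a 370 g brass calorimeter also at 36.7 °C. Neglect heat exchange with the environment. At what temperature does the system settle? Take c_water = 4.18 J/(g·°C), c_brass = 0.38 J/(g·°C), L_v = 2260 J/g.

T_f ≈ 62.9 °C

Heat gained plus heat lost sum to zero:
condense steam: −42.5×2260 = −96050
  condensate cools 100→T: 42.5×4.18×(T − 100) = 177.65(T − 100)
  water warms: 904×4.18×(T − 36.7) = 3778.7(T − 36.7)
  cup: 140.6(T − 36.7)
4097 T = 96050 + 17765 + 143839 = 257654
T ≈ 62.89 °C — below 100 °C, confirming all the steam condensed.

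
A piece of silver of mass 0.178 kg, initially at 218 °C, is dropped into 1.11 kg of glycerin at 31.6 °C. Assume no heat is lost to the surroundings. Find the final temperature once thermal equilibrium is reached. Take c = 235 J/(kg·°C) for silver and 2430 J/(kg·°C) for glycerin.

T_f ≈ 34.4 °C

Net heat exchanged in the isolated system is zero:
0.178·235·(T − 218) + 1.11·2430·(T − 31.6) = 0
41.83(T − 218) + 2697.3(T − 31.6) = 0
2739.1 T = 94354
T = 94354/2739.1 ≈ 34.45 °C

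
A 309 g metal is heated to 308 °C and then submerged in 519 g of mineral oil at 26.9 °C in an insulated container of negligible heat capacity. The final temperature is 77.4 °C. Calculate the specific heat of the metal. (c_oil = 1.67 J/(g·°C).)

Setting the total heat transfer to zero:
309×c×(77.4 − 308) + 519×1.67×(77.4 − 26.9) = 0
-71255 c = -43770
c = -43770/-71255 ≈ 0.6143 J/(g·°C)

c ≈ 0.614 J/(g·°C)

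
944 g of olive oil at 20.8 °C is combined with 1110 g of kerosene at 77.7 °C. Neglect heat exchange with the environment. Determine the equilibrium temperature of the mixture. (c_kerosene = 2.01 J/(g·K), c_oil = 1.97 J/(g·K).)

Net heat exchanged in the isolated system is zero:
1110*2.01*(T − 77.7) + 944*1.97*(T − 20.8) = 0
(2231.1 + 1859.7) T = 2231.1*77.7 + 1859.7*20.8
T ≈ 51.83 °C

T_f ≈ 51.8 °C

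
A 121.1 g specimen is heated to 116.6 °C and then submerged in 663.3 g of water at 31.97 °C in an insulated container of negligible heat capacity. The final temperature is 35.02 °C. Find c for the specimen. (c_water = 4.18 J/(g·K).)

Heat lost by the specimen = heat gained by the water:
121.1·c·(116.6 − 35.02) = 663.3·4.18·(35.02 − 31.97)
9879.3 c = 8456.4  ⇒  c ≈ 0.856 J/(g·K)

c ≈ 0.856 J/(g·K)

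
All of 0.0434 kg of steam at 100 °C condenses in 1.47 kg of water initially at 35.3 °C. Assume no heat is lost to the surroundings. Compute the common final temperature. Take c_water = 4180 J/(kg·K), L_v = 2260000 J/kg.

T_f ≈ 52.7 °C

Taking heat into each body as positive, Σ m c ΔT = 0:
condense steam: −0.0434·2260000 = −98084; condensate cools 100→T: 0.0434·4180·(T − 100) = 181.41(T − 100); water warms: 1.47·4180·(T − 35.3) = 6144.6(T − 35.3)
6326 T = 98084 + 18141 + 216904 = 333130
T ≈ 52.66 °C, under the boiling point, so the assumption holds.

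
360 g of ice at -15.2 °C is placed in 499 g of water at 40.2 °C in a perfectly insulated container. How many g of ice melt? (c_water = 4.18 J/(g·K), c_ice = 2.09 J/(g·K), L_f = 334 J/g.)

m_melted ≈ 217 g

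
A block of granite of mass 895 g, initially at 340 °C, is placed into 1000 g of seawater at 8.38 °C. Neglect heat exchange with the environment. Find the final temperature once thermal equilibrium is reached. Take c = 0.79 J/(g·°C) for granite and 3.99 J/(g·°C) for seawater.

T_f ≈ 58.3 °C

Heat gained plus heat lost sum to zero:
895×0.79×(T − 340) + 1000×3.99×(T − 8.38) = 0
4697.1 T = 273833
T = 273833/4697.1 ≈ 58.30 °C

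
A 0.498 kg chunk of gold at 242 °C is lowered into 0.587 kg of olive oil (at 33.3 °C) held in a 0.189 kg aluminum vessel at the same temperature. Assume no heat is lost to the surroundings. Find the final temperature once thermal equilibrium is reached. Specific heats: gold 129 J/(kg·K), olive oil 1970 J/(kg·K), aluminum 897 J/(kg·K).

T_f ≈ 42.9 °C

Let T be the final temperature. ΣQ_i = 0:
0.498*129*(T − 242) + 0.587*1970*(T − 33.3) + 0.189*897*(T − 33.3) = 0
(64.24 + 1156.4 + 169.53) T = 64.24*242 + 1156.4*33.3 + 169.53*33.3
T = 59700 / 1390.2 = 42.9 °C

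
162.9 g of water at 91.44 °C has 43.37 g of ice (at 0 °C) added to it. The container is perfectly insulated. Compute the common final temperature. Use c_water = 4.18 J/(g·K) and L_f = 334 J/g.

T_f ≈ 55.4 °C

Heat gained plus heat lost sum to zero:
latent heat to melt: 43.37×334 = 14486
  warm the meltwater: 181.29 T
  water: 680.92(T − 91.44)
862.21 T = 62264 − 14486 = 47778
T ≈ 55.41 °C — above 0 °C, consistent with complete melting.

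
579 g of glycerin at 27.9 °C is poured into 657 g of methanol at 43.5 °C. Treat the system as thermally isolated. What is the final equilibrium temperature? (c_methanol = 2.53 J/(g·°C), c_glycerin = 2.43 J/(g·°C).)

T_f ≈ 36.3 °C

T_f = Σ m_i c_i T_i / Σ m_i c_i:
T_f = (1662.2·43.5 + 1407·27.9) / (1662.2 + 1407)
    = 111561 / 3069.2 ≈ 36.35 °C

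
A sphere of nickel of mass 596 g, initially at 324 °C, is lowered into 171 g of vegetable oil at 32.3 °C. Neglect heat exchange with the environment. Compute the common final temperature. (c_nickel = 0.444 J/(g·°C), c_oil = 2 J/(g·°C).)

T_f ≈ 159.5 °C

Energy conservation, ΣQ = 0:
596*0.444*(T − 324) + 171*2*(T − 32.3) = 0
(264.62 + 342) T = 264.62*324 + 342*32.3
T = 96785 / 606.62 = 160 °C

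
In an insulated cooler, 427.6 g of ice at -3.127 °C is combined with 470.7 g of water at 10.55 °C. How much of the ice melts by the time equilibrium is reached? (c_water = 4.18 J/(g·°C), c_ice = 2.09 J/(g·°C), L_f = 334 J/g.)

Water can give up m c ΔT = 470.7·4.18·10.55 = 20757 J before reaching 0 °C.
Of that, 427.6·2.09·3.127 = 2794.5 J goes to bring the ice to 0 °C, leaving 17963 J.
Fully melting the ice requires m_ice L_f = 427.6·334 = 142818 J.
17963 J < 142818 J, so only part of the ice melts and the system sits at 0 °C.
m_melt = 17963 / L_f = 53.78 g.

m_melted ≈ 53.8 g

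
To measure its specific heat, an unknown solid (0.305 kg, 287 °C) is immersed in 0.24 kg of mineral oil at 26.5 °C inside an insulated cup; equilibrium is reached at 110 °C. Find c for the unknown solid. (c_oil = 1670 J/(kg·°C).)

c ≈ 620 J/(kg·°C)

Net heat exchanged in the isolated system is zero:
0.305·c·(110 − 287) + 0.24·1670·(110 − 26.5) = 0
-53.98 c = -33467
c = -33467/-53.98 ≈ 619.9 J/(kg·°C)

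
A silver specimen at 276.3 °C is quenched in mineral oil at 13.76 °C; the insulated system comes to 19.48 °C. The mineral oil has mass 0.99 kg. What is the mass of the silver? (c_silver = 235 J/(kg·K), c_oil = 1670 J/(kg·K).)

m ≈ 0.157 kg

Energy conservation, ΣQ = 0:
m·235·(19.48 − 276.3) + 0.99·1670·(19.48 − 13.76) = 0
-60353 m = -9456.9
m = -9456.9/-60353 ≈ 0.1567 kg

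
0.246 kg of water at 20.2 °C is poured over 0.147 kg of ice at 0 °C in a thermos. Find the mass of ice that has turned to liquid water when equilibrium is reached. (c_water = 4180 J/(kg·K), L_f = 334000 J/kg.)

Heat available from the water dropping to 0 °C: 0.246×4180×20.2 = 20771 J.
Fully melting the ice requires m_ice L_f = 0.147×334000 = 49098 J.
That's not enough to melt it all — equilibrium is at 0 °C with ice remaining.
m_melt = 20771 / L_f = 0.06219 kg.

m_melted ≈ 0.0622 kg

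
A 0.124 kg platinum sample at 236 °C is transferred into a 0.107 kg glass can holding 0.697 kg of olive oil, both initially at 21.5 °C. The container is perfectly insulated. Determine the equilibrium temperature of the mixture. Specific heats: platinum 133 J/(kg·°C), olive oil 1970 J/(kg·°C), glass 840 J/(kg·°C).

T_f ≈ 23.9 °C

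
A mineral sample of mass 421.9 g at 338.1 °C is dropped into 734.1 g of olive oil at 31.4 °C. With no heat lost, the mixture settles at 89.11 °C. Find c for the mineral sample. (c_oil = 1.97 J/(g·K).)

c ≈ 0.794 J/(g·K)

Net heat exchanged in the isolated system is zero:
421.9×c×(89.11 − 338.1) + 734.1×1.97×(89.11 − 31.4) = 0
-105049 c = -83459
c = -83459/-105049 ≈ 0.7945 J/(g·K)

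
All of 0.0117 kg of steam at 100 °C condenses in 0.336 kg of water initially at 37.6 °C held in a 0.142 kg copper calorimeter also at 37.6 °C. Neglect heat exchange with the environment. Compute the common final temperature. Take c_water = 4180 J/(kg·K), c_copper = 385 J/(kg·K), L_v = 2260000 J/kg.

T_f ≈ 57.2 °C

Conservation of energy gives ΣQ = 0:
latent heat released on condensation: 0.0117×2260000 = 26442; condensed water 100 °C→T: 48.91(T − 100); original water: 1404.5(T − 37.6); cup: 54.67(T − 37.6)
1508.1 T = 26442 + 4890.6 + 54864 = 86197
T ≈ 57.16 °C — below 100 °C, confirming all the steam condensed.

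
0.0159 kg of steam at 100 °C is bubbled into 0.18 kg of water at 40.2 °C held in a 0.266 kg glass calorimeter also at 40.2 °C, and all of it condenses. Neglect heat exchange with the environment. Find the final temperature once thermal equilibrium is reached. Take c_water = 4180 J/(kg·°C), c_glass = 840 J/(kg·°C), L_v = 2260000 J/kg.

T_f ≈ 78.5 °C

Setting the total heat transfer to zero:
condense steam: −0.0159·2260000 = −35934
  condensed water 100 °C→T: 66.46(T − 100)
  original water: 752.4(T − 40.2)
  glass cup: 0.266·840·(T − 40.2) = 223.44(T − 40.2)
1042.3 T = 35934 + 6646.2 + 39229 = 81809
T ≈ 78.49 °C, under the boiling point, so the assumption holds.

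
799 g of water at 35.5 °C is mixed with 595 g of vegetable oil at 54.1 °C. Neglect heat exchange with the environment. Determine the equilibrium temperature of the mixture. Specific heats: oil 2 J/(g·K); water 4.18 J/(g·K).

Setting the total heat transfer to zero:
595*2*(T − 54.1) + 799*4.18*(T − 35.5) = 0
4529.8 T = 182943
T ≈ 40.39 °C

T_f ≈ 40.4 °C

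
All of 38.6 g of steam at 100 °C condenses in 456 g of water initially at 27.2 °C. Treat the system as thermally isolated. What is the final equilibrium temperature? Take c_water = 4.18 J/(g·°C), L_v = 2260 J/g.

T_f ≈ 75.1 °C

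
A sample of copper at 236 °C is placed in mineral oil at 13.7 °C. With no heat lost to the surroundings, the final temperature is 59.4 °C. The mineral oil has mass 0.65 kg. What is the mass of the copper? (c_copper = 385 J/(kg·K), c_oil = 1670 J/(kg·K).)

m ≈ 0.73 kg

Setting the total heat transfer to zero:
m×385×(59.4 − 236) + 0.65×1670×(59.4 − 13.7) = 0
-67991 m = -49607
m = -49607/-67991 ≈ 0.7296 kg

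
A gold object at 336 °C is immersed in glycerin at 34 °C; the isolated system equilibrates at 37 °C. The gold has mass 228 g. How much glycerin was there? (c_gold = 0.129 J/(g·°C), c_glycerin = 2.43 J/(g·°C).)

Conservation of energy gives ΣQ = 0:
228×0.129×(37 − 336) + m×2.43×(37 − 34) = 0
7.29 m = 8794.2
m = 8794.2/7.29 ≈ 1206 g

m ≈ 1210 g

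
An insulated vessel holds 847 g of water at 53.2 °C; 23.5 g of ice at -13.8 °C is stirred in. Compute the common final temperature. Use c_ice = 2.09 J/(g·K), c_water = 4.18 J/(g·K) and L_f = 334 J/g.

Energy balance with sensible and latent terms:
warm ice to 0 °C: 23.5×2.09×(0 − (-13.8)) = 677.79
  fusion: m_ice L_f = 23.5×334 = 7849
  warm the meltwater: 98.23 T
  water: 3540.5(T − 53.2)
3638.7 T = 188352 − 8526.8 = 179826
T ≈ 49.42 °C — above 0 °C, consistent with complete melting.

T_f ≈ 49.4 °C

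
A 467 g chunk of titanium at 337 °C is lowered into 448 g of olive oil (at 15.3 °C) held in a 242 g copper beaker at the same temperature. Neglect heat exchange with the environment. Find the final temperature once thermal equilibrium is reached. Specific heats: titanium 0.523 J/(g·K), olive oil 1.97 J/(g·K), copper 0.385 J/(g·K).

T_f ≈ 79.7 °C

With ΣQ=0 the equilibrium temperature is the m·c-weighted mean:
T_f = (244.24×337 + 882.56×15.3 + 93.17×15.3) / (244.24 + 882.56 + 93.17)
    = 97238 / 1220 ≈ 79.71 °C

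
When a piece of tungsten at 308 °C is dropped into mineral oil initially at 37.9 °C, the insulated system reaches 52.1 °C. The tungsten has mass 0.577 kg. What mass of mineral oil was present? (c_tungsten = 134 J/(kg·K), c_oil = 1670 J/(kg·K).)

|Q_tungsten| = |Q_oil|:
0.577·134·(308 − 52.1) = m·1670·(52.1 − 37.9)
23714 m = 19786  ⇒  m ≈ 0.8343 kg

m ≈ 0.834 kg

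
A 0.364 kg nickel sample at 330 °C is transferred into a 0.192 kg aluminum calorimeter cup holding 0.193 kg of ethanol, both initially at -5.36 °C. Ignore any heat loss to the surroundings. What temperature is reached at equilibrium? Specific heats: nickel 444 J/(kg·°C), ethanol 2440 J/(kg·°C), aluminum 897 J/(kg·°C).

Heat gained plus heat lost sum to zero:
0.364·444·(T − 330) + 0.193·2440·(T − (-5.36)) + 0.192·897·(T − (-5.36)) = 0
161.62(T − 330) + 470.92(T − (-5.36)) + 172.22(T − (-5.36)) = 0
(161.62 + 470.92 + 172.22) T = 161.62·330 + 470.92·(-5.36) + 172.22·(-5.36)
T = 49886 / 804.76 = 62 °C

T_f ≈ 62.0 °C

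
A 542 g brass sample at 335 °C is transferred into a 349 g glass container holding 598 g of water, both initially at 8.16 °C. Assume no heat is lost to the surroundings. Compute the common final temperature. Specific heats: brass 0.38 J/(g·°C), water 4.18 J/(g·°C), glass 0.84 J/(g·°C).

With ΣQ=0 the equilibrium temperature is the m·c-weighted mean:
T_f = (205.96*335 + 2499.6*8.16 + 293.16*8.16) / (205.96 + 2499.6 + 293.16)
    = 91786 / 2998.8 ≈ 30.61 °C

T_f ≈ 30.6 °C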